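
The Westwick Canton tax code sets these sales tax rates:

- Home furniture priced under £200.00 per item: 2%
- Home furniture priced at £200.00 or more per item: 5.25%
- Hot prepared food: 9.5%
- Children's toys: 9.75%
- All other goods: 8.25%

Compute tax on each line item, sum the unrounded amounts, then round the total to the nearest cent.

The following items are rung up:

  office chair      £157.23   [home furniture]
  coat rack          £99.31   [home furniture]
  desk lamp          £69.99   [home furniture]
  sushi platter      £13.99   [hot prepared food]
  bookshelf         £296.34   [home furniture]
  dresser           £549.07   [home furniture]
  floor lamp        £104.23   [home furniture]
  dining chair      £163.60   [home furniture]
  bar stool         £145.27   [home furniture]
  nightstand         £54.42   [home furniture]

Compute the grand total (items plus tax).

Office chair £157.23: home furniture, under £200.00 → 2% → £3.1446
Coat rack £99.31: home furniture, under £200.00 → 2% → £1.9862
Desk lamp £69.99: home furniture, under £200.00 → 2% → £1.3998
Sushi platter £13.99: hot prepared food → 9.5% → £1.32905
Bookshelf £296.34: home furniture, £200.00 or more → 5.25% → £15.55785
Dresser £549.07: home furniture, £200.00 or more → 5.25% → £28.826175
Floor lamp £104.23: home furniture, under £200.00 → 2% → £2.0846
Dining chair £163.60: home furniture, under £200.00 → 2% → £3.272
Bar stool £145.27: home furniture, under £200.00 → 2% → £2.9054
Nightstand £54.42: home furniture, under £200.00 → 2% → £1.0884
Subtotal = £1653.45; unrounded tax = £61.594075 → £61.59; total due = £1715.04

£1715.04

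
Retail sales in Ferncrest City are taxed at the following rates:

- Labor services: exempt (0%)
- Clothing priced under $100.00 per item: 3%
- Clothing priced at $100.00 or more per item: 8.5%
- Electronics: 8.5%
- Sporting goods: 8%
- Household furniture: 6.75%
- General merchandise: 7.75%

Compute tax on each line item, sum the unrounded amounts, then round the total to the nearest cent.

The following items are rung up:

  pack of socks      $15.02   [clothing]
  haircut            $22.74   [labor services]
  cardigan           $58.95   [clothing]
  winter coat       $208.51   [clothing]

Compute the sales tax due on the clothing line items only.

$19.94

Pack of socks $15.02: clothing, under $100.00 → 3% → $0.4506
Cardigan $58.95: clothing, under $100.00 → 3% → $1.7685
Winter coat $208.51: clothing, $100.00 or more → 8.5% → $17.72335
Tax on clothing: unrounded sum = $19.94245 → $19.94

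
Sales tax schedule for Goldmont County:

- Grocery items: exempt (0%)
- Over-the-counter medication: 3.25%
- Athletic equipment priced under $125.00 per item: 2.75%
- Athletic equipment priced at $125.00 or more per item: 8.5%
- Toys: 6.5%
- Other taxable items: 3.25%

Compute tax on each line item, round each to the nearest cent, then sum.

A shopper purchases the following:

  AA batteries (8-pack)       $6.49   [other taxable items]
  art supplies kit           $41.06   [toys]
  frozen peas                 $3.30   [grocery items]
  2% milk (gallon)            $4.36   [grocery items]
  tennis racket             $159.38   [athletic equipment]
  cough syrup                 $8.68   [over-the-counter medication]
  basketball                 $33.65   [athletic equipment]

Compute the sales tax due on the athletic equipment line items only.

$14.48

Tennis racket $159.38: athletic equipment, $125.00 or more → 8.5% → $13.55
Basketball $33.65: athletic equipment, under $125.00 → 2.75% → $0.93
Tax on athletic equipment = $13.55 + $0.93 = $14.48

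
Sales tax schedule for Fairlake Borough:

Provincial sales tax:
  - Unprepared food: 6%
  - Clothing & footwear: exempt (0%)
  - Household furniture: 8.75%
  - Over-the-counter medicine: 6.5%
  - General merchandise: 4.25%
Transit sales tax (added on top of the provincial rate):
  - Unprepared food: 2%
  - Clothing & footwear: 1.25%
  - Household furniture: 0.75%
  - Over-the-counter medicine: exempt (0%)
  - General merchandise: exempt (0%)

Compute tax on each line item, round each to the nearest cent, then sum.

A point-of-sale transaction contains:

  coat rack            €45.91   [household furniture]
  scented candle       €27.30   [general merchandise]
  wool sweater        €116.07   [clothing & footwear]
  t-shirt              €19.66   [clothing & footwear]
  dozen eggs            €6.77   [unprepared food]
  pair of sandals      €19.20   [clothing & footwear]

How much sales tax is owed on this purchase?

Coat rack €45.91: household furniture → 8.75% + 0.75% transit = 9.5% → €4.36
Scented candle €27.30: general merchandise → 4.25% + 0% transit = 4.25% → €1.16
Wool sweater €116.07: clothing & footwear → 0% + 1.25% transit = 1.25% → €1.45
T-shirt €19.66: clothing & footwear → 0% + 1.25% transit = 1.25% → €0.25
Dozen eggs €6.77: unprepared food → 6% + 2% transit = 8% → €0.54
Pair of sandals €19.20: clothing & footwear → 0% + 1.25% transit = 1.25% → €0.24
Total tax = €4.36 + €1.16 + €1.45 + €0.25 + €0.54 + €0.24 = €8.00

€8.00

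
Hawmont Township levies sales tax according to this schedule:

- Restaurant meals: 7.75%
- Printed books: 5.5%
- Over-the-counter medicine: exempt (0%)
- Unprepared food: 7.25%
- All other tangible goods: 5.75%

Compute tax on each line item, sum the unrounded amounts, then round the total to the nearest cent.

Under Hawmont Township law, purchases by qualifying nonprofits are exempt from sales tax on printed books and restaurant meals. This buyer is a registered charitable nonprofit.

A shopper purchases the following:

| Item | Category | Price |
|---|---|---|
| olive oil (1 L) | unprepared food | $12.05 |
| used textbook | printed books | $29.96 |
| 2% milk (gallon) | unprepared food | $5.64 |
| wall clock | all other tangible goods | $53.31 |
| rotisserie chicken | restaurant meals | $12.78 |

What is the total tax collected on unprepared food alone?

Olive oil (1 L) $12.05: unprepared food → 7.25% → $0.873625
2% milk (gallon) $5.64: unprepared food → 7.25% → $0.4089
Tax on unprepared food: unrounded sum = $1.282525 → $1.28

$1.28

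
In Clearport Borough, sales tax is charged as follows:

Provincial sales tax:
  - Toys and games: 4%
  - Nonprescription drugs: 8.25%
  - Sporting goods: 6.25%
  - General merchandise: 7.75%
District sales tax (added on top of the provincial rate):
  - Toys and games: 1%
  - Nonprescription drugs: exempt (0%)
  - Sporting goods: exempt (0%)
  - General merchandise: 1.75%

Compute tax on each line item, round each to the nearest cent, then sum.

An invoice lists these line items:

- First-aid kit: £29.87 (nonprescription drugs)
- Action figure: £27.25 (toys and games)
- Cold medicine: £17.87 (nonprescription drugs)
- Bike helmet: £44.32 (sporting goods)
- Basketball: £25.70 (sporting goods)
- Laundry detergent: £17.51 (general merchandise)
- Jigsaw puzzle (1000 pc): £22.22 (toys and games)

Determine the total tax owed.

£12.44

First-aid kit £29.87: nonprescription drugs → 8.25% + 0% district = 8.25% → £2.46
Action figure £27.25: toys and games → 4% + 1% district = 5% → £1.36
Cold medicine £17.87: nonprescription drugs → 8.25% + 0% district = 8.25% → £1.47
Bike helmet £44.32: sporting goods → 6.25% + 0% district = 6.25% → £2.77
Basketball £25.70: sporting goods → 6.25% + 0% district = 6.25% → £1.61
Laundry detergent £17.51: general merchandise → 7.75% + 1.75% district = 9.5% → £1.66
Jigsaw puzzle (1000 pc) £22.22: toys and games → 4% + 1% district = 5% → £1.11
Total tax = £2.46 + £1.36 + £1.47 + £2.77 + £1.61 + £1.66 + £1.11 = £12.44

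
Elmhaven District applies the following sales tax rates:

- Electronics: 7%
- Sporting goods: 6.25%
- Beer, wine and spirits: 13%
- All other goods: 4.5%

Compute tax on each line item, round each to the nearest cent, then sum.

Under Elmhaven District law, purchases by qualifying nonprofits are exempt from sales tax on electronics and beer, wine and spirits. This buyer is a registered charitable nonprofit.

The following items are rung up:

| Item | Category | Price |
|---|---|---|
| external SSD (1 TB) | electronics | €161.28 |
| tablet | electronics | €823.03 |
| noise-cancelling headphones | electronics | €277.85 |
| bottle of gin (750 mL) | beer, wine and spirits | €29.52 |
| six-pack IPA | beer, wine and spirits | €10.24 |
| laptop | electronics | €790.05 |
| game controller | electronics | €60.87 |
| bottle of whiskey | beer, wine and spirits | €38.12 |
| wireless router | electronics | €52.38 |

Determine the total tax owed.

External SSD (1 TB) €161.28: electronics, buyer-exempt → 0% → €0.00
Tablet €823.03: electronics, buyer-exempt → 0% → €0.00
Noise-cancelling headphones €277.85: electronics, buyer-exempt → 0% → €0.00
Bottle of gin (750 mL) €29.52: beer, wine and spirits, buyer-exempt → 0% → €0.00
Six-pack IPA €10.24: beer, wine and spirits, buyer-exempt → 0% → €0.00
Laptop €790.05: electronics, buyer-exempt → 0% → €0.00
Game controller €60.87: electronics, buyer-exempt → 0% → €0.00
Bottle of whiskey €38.12: beer, wine and spirits, buyer-exempt → 0% → €0.00
Wireless router €52.38: electronics, buyer-exempt → 0% → €0.00
Total tax = €0.00

€0.00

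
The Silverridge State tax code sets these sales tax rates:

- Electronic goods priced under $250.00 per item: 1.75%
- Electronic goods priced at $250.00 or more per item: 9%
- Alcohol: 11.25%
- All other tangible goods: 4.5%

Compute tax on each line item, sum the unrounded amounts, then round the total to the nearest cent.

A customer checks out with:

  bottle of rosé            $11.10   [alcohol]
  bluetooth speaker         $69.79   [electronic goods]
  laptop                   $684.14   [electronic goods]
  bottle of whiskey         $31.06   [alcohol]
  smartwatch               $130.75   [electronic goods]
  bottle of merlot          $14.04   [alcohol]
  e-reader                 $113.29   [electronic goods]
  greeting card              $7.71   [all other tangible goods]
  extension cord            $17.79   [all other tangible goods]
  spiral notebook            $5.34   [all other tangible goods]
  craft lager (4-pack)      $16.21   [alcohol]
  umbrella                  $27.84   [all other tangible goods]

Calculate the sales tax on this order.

Bottle of rosé $11.10: alcohol → 11.25% → $1.24875
Bluetooth speaker $69.79: electronic goods, under $250.00 → 1.75% → $1.221325
Laptop $684.14: electronic goods, $250.00 or more → 9% → $61.5726
Bottle of whiskey $31.06: alcohol → 11.25% → $3.49425
Smartwatch $130.75: electronic goods, under $250.00 → 1.75% → $2.288125
Bottle of merlot $14.04: alcohol → 11.25% → $1.5795
E-reader $113.29: electronic goods, under $250.00 → 1.75% → $1.982575
Greeting card $7.71: all other tangible goods → 4.5% → $0.34695
Extension cord $17.79: all other tangible goods → 4.5% → $0.80055
Spiral notebook $5.34: all other tangible goods → 4.5% → $0.2403
Craft lager (4-pack) $16.21: alcohol → 11.25% → $1.823625
Umbrella $27.84: all other tangible goods → 4.5% → $1.2528
Unrounded tax sum = $77.85135 → $77.85

$77.85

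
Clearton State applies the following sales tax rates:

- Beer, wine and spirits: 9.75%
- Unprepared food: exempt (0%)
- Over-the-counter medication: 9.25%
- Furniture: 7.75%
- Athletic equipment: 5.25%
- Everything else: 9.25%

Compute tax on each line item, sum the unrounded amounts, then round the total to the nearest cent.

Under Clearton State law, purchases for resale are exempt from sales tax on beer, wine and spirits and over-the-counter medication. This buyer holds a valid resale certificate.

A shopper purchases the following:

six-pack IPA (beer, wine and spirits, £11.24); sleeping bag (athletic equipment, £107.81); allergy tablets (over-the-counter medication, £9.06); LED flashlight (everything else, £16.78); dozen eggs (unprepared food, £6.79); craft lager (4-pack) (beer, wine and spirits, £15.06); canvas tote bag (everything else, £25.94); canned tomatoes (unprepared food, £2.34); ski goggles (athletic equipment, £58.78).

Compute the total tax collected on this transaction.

Six-pack IPA £11.24: beer, wine and spirits, buyer-exempt → 0% → £0.00
Sleeping bag £107.81: athletic equipment → 5.25% → £5.660025
Allergy tablets £9.06: over-the-counter medication, buyer-exempt → 0% → £0.00
LED flashlight £16.78: everything else → 9.25% → £1.55215
Dozen eggs £6.79: unprepared food → 0% → £0.00
Craft lager (4-pack) £15.06: beer, wine and spirits, buyer-exempt → 0% → £0.00
Canvas tote bag £25.94: everything else → 9.25% → £2.39945
Canned tomatoes £2.34: unprepared food → 0% → £0.00
Ski goggles £58.78: athletic equipment → 5.25% → £3.08595
Unrounded tax sum = £12.697575 → £12.70

£12.70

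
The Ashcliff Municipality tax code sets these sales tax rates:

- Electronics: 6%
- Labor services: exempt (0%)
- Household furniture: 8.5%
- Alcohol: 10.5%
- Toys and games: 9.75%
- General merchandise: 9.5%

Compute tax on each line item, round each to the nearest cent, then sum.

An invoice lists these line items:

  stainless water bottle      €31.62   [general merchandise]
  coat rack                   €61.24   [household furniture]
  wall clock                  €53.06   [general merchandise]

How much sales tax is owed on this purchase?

€13.25

Stainless water bottle €31.62: general merchandise → 9.5% → €3.00
Coat rack €61.24: household furniture → 8.5% → €5.21
Wall clock €53.06: general merchandise → 9.5% → €5.04
Total tax = €3.00 + €5.21 + €5.04 = €13.25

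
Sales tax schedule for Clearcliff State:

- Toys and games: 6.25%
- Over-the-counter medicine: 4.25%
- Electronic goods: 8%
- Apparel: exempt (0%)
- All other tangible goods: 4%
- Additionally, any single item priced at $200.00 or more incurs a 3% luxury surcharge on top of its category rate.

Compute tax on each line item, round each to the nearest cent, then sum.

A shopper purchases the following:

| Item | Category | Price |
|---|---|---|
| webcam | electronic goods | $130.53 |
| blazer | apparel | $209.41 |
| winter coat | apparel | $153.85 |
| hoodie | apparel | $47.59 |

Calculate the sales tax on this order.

$16.72

Webcam $130.53: electronic goods → 8% → $10.44
Blazer $209.41: apparel → 0% + 3% surcharge = 3% → $6.28
Winter coat $153.85: apparel → 0% → $0.00
Hoodie $47.59: apparel → 0% → $0.00
Total tax = $10.44 + $6.28 = $16.72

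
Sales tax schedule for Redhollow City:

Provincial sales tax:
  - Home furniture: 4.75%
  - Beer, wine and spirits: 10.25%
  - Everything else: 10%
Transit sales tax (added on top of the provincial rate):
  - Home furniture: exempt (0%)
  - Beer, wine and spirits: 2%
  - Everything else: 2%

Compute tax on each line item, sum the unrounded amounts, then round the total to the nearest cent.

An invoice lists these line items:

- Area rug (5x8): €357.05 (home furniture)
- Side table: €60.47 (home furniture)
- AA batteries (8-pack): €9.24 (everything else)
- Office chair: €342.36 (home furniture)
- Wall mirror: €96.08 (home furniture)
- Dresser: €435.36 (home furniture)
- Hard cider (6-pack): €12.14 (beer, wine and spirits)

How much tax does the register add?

€63.93

Area rug (5x8) €357.05: home furniture → 4.75% + 0% transit = 4.75% → €16.959875
Side table €60.47: home furniture → 4.75% + 0% transit = 4.75% → €2.872325
AA batteries (8-pack) €9.24: everything else → 10% + 2% transit = 12% → €1.1088
Office chair €342.36: home furniture → 4.75% + 0% transit = 4.75% → €16.2621
Wall mirror €96.08: home furniture → 4.75% + 0% transit = 4.75% → €4.5638
Dresser €435.36: home furniture → 4.75% + 0% transit = 4.75% → €20.6796
Hard cider (6-pack) €12.14: beer, wine and spirits → 10.25% + 2% transit = 12.25% → €1.48715
Unrounded tax sum = €63.93365 → €63.93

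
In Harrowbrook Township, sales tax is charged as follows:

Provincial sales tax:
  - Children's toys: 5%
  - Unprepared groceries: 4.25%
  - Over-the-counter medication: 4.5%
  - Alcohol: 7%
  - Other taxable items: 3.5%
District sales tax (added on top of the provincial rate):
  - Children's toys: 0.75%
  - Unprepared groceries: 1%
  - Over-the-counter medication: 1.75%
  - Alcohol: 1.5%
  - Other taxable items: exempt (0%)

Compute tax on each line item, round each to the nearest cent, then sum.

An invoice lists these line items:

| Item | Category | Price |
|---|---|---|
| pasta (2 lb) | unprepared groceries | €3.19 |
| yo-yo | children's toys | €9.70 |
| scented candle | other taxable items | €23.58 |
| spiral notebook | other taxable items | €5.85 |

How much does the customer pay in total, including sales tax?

Pasta (2 lb) €3.19: unprepared groceries → 4.25% + 1% district = 5.25% → €0.17
Yo-yo €9.70: children's toys → 5% + 0.75% district = 5.75% → €0.56
Scented candle €23.58: other taxable items → 3.5% + 0% district = 3.5% → €0.83
Spiral notebook €5.85: other taxable items → 3.5% + 0% district = 3.5% → €0.20
Subtotal = €42.32; tax = €1.76; total due = €44.08

€44.08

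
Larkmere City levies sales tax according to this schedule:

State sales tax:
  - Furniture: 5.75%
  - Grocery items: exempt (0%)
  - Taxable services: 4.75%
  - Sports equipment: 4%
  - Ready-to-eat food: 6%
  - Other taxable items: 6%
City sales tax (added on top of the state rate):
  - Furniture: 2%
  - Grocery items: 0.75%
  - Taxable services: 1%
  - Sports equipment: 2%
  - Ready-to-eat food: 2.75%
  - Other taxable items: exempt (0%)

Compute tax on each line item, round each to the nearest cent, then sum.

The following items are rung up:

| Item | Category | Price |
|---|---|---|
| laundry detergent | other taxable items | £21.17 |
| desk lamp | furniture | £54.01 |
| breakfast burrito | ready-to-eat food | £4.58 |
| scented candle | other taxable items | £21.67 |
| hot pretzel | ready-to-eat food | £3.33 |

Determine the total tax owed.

Laundry detergent £21.17: other taxable items → 6% + 0% city = 6% → £1.27
Desk lamp £54.01: furniture → 5.75% + 2% city = 7.75% → £4.19
Breakfast burrito £4.58: ready-to-eat food → 6% + 2.75% city = 8.75% → £0.40
Scented candle £21.67: other taxable items → 6% + 0% city = 6% → £1.30
Hot pretzel £3.33: ready-to-eat food → 6% + 2.75% city = 8.75% → £0.29
Total tax = £1.27 + £4.19 + £0.40 + £1.30 + £0.29 = £7.45

£7.45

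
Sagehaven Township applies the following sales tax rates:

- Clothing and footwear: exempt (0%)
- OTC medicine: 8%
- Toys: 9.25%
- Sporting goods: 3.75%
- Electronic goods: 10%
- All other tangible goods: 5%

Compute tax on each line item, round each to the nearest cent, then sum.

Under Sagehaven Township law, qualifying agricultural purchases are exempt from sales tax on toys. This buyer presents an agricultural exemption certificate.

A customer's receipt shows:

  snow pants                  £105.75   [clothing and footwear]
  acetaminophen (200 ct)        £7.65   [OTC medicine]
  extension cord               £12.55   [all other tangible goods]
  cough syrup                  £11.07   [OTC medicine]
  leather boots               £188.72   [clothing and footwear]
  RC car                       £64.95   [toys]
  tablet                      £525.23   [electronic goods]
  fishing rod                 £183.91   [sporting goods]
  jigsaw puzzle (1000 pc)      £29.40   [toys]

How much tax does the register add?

Snow pants £105.75: clothing and footwear → 0% → £0.00
Acetaminophen (200 ct) £7.65: OTC medicine → 8% → £0.61
Extension cord £12.55: all other tangible goods → 5% → £0.63
Cough syrup £11.07: OTC medicine → 8% → £0.89
Leather boots £188.72: clothing and footwear → 0% → £0.00
RC car £64.95: toys, buyer-exempt → 0% → £0.00
Tablet £525.23: electronic goods → 10% → £52.52
Fishing rod £183.91: sporting goods → 3.75% → £6.90
Jigsaw puzzle (1000 pc) £29.40: toys, buyer-exempt → 0% → £0.00
Total tax = £0.61 + £0.63 + £0.89 + £52.52 + £6.90 = £61.55

£61.55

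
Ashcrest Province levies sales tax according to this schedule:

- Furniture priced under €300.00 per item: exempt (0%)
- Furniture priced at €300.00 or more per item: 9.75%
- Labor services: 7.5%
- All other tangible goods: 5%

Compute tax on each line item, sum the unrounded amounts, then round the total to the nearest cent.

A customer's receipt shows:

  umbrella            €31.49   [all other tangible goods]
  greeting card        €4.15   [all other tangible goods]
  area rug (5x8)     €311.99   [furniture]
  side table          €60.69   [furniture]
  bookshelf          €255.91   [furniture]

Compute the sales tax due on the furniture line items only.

Area rug (5x8) €311.99: furniture, €300.00 or more → 9.75% → €30.419025
Side table €60.69: furniture, under €300.00 → 0% → €0.00
Bookshelf €255.91: furniture, under €300.00 → 0% → €0.00
Tax on furniture: unrounded sum = €30.419025 → €30.42

€30.42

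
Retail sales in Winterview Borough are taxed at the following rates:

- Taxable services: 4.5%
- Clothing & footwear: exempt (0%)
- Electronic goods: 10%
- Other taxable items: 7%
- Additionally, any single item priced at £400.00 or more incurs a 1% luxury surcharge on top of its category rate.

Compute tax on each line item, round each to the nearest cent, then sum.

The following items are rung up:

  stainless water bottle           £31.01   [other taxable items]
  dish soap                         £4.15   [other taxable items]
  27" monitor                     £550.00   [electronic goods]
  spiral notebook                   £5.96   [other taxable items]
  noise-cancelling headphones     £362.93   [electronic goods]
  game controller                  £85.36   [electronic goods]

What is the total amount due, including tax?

£1147.62

Stainless water bottle £31.01: other taxable items → 7% → £2.17
Dish soap £4.15: other taxable items → 7% → £0.29
27" monitor £550.00: electronic goods → 10% + 1% surcharge = 11% → £60.50
Spiral notebook £5.96: other taxable items → 7% → £0.42
Noise-cancelling headphones £362.93: electronic goods → 10% → £36.29
Game controller £85.36: electronic goods → 10% → £8.54
Subtotal = £1039.41; tax = £108.21; total due = £1147.62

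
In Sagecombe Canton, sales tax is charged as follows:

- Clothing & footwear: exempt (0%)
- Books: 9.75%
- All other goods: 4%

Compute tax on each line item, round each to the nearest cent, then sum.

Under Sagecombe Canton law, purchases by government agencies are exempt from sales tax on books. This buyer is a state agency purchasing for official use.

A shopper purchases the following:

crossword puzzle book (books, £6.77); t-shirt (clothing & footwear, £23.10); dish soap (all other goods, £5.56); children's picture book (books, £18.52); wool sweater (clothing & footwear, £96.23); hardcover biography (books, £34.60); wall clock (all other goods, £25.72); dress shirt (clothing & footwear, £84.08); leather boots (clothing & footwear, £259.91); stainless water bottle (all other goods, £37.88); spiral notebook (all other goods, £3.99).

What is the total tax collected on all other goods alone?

Dish soap £5.56: all other goods → 4% → £0.22
Wall clock £25.72: all other goods → 4% → £1.03
Stainless water bottle £37.88: all other goods → 4% → £1.52
Spiral notebook £3.99: all other goods → 4% → £0.16
Tax on all other goods = £0.22 + £1.03 + £1.52 + £0.16 = £2.93

£2.93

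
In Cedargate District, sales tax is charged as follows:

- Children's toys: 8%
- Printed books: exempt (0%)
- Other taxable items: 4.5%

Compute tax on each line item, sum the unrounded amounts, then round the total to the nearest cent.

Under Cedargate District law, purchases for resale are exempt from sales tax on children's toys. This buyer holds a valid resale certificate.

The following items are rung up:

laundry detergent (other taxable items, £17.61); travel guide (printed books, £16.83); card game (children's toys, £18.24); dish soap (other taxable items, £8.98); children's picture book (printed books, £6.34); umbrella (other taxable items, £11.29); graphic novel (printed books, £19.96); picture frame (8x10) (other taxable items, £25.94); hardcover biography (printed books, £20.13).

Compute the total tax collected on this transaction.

Laundry detergent £17.61: other taxable items → 4.5% → £0.79245
Travel guide £16.83: printed books → 0% → £0.00
Card game £18.24: children's toys, buyer-exempt → 0% → £0.00
Dish soap £8.98: other taxable items → 4.5% → £0.4041
Children's picture book £6.34: printed books → 0% → £0.00
Umbrella £11.29: other taxable items → 4.5% → £0.50805
Graphic novel £19.96: printed books → 0% → £0.00
Picture frame (8x10) £25.94: other taxable items → 4.5% → £1.1673
Hardcover biography £20.13: printed books → 0% → £0.00
Unrounded tax sum = £2.8719 → £2.87

£2.87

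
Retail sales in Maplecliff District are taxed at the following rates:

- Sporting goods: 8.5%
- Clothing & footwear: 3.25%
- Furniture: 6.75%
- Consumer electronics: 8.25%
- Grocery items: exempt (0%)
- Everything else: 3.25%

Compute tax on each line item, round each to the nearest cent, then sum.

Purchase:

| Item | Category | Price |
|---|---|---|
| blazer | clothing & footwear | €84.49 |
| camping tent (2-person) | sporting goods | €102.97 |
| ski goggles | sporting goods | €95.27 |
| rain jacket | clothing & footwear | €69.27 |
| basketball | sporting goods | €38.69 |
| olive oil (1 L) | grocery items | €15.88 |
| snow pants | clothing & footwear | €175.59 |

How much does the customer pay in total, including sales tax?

Blazer €84.49: clothing & footwear → 3.25% → €2.75
Camping tent (2-person) €102.97: sporting goods → 8.5% → €8.75
Ski goggles €95.27: sporting goods → 8.5% → €8.10
Rain jacket €69.27: clothing & footwear → 3.25% → €2.25
Basketball €38.69: sporting goods → 8.5% → €3.29
Olive oil (1 L) €15.88: grocery items → 0% → €0.00
Snow pants €175.59: clothing & footwear → 3.25% → €5.71
Subtotal = €582.16; tax = €30.85; total due = €613.01

€613.01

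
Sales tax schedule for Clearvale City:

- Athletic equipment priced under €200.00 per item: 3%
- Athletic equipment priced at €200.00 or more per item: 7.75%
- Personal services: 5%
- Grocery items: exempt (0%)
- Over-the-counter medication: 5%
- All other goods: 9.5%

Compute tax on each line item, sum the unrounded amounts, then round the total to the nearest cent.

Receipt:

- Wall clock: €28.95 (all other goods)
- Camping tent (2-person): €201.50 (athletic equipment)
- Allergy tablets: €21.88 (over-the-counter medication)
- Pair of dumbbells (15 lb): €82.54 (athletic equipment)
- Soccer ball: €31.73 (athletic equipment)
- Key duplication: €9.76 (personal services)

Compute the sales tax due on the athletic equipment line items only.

Camping tent (2-person) €201.50: athletic equipment, €200.00 or more → 7.75% → €15.61625
Pair of dumbbells (15 lb) €82.54: athletic equipment, under €200.00 → 3% → €2.4762
Soccer ball €31.73: athletic equipment, under €200.00 → 3% → €0.9519
Tax on athletic equipment: unrounded sum = €19.04435 → €19.04

€19.04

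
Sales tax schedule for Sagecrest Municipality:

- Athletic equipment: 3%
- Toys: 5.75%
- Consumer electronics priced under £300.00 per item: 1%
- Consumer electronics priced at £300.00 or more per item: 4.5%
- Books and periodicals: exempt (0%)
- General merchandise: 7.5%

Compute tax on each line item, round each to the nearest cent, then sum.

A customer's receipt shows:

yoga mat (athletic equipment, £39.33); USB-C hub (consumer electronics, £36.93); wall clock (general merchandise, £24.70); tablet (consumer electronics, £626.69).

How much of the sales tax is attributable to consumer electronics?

£28.57

USB-C hub £36.93: consumer electronics, under £300.00 → 1% → £0.37
Tablet £626.69: consumer electronics, £300.00 or more → 4.5% → £28.20
Tax on consumer electronics = £0.37 + £28.20 = £28.57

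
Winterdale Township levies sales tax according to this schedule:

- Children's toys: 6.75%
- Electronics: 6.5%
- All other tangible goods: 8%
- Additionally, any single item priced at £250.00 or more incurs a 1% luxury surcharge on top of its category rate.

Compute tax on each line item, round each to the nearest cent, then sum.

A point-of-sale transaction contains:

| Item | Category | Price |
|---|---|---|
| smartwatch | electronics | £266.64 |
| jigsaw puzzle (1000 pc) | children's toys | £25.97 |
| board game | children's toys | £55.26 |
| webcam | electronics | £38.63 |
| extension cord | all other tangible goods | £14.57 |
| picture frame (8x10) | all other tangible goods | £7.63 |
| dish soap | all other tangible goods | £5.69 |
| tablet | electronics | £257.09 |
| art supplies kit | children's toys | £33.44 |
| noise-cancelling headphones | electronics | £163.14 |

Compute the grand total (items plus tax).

£930.43

Smartwatch £266.64: electronics → 6.5% + 1% surcharge = 7.5% → £20.00
Jigsaw puzzle (1000 pc) £25.97: children's toys → 6.75% → £1.75
Board game £55.26: children's toys → 6.75% → £3.73
Webcam £38.63: electronics → 6.5% → £2.51
Extension cord £14.57: all other tangible goods → 8% → £1.17
Picture frame (8x10) £7.63: all other tangible goods → 8% → £0.61
Dish soap £5.69: all other tangible goods → 8% → £0.46
Tablet £257.09: electronics → 6.5% + 1% surcharge = 7.5% → £19.28
Art supplies kit £33.44: children's toys → 6.75% → £2.26
Noise-cancelling headphones £163.14: electronics → 6.5% → £10.60
Subtotal = £868.06; tax = £62.37; total due = £930.43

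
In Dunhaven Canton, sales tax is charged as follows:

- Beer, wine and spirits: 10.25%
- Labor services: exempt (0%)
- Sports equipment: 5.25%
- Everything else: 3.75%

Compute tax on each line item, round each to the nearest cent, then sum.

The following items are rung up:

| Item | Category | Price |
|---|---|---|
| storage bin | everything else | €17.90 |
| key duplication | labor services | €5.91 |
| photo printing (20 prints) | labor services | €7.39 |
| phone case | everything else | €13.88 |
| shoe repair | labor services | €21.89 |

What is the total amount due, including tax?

Storage bin €17.90: everything else → 3.75% → €0.67
Key duplication €5.91: labor services → 0% → €0.00
Photo printing (20 prints) €7.39: labor services → 0% → €0.00
Phone case €13.88: everything else → 3.75% → €0.52
Shoe repair €21.89: labor services → 0% → €0.00
Subtotal = €66.97; tax = €1.19; total due = €68.16

€68.16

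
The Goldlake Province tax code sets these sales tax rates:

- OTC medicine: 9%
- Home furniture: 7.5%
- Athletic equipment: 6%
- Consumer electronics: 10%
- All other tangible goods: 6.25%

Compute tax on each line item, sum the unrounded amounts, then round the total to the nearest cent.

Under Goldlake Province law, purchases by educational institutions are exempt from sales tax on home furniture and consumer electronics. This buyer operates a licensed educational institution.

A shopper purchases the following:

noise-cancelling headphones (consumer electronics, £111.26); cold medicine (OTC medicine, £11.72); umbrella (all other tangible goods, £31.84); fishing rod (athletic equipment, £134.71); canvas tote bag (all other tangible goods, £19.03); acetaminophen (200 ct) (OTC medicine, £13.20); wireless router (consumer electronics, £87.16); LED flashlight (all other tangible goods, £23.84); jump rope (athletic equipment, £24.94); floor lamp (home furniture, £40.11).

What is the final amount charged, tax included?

£514.30

Noise-cancelling headphones £111.26: consumer electronics, buyer-exempt → 0% → £0.00
Cold medicine £11.72: OTC medicine → 9% → £1.0548
Umbrella £31.84: all other tangible goods → 6.25% → £1.99
Fishing rod £134.71: athletic equipment → 6% → £8.0826
Canvas tote bag £19.03: all other tangible goods → 6.25% → £1.189375
Acetaminophen (200 ct) £13.20: OTC medicine → 9% → £1.188
Wireless router £87.16: consumer electronics, buyer-exempt → 0% → £0.00
LED flashlight £23.84: all other tangible goods → 6.25% → £1.49
Jump rope £24.94: athletic equipment → 6% → £1.4964
Floor lamp £40.11: home furniture, buyer-exempt → 0% → £0.00
Subtotal = £497.81; unrounded tax = £16.491175 → £16.49; total due = £514.30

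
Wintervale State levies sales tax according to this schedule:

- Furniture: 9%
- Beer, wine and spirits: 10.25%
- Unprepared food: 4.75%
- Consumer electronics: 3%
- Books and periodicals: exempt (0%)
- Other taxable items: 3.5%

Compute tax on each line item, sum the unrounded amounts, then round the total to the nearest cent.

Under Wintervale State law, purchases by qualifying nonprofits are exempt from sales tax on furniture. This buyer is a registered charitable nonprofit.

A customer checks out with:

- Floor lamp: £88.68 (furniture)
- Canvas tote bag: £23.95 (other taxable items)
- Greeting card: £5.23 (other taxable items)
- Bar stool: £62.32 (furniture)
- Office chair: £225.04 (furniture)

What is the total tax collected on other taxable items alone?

£1.02

Canvas tote bag £23.95: other taxable items → 3.5% → £0.83825
Greeting card £5.23: other taxable items → 3.5% → £0.18305
Tax on other taxable items: unrounded sum = £1.0213 → £1.02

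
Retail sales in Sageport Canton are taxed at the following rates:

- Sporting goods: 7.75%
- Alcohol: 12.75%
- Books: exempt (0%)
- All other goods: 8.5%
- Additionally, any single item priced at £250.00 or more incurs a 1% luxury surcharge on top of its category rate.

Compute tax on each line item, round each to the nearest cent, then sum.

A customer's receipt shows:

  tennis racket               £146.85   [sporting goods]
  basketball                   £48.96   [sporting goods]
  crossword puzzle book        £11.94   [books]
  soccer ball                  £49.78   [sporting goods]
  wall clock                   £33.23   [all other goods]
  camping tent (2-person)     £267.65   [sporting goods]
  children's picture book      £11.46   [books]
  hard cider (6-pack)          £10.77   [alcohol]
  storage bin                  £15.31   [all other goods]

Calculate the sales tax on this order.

£47.94

Tennis racket £146.85: sporting goods → 7.75% → £11.38
Basketball £48.96: sporting goods → 7.75% → £3.79
Crossword puzzle book £11.94: books → 0% → £0.00
Soccer ball £49.78: sporting goods → 7.75% → £3.86
Wall clock £33.23: all other goods → 8.5% → £2.82
Camping tent (2-person) £267.65: sporting goods → 7.75% + 1% surcharge = 8.75% → £23.42
Children's picture book £11.46: books → 0% → £0.00
Hard cider (6-pack) £10.77: alcohol → 12.75% → £1.37
Storage bin £15.31: all other goods → 8.5% → £1.30
Total tax = £11.38 + £3.79 + £3.86 + £2.82 + £23.42 + £1.37 + £1.30 = £47.94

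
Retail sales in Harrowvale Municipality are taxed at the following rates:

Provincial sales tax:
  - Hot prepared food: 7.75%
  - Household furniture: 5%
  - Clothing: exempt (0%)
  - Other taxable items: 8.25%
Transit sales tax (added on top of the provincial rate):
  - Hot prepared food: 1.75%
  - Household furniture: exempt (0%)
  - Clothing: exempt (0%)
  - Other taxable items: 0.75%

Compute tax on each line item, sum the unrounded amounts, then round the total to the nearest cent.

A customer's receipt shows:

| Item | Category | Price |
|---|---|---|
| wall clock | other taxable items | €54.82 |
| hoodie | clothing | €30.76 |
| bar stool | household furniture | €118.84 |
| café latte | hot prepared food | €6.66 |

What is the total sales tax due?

€11.51

Wall clock €54.82: other taxable items → 8.25% + 0.75% transit = 9% → €4.9338
Hoodie €30.76: clothing → 0% + 0% transit = 0% → €0.00
Bar stool €118.84: household furniture → 5% + 0% transit = 5% → €5.942
Café latte €6.66: hot prepared food → 7.75% + 1.75% transit = 9.5% → €0.6327
Unrounded tax sum = €11.5085 → €11.51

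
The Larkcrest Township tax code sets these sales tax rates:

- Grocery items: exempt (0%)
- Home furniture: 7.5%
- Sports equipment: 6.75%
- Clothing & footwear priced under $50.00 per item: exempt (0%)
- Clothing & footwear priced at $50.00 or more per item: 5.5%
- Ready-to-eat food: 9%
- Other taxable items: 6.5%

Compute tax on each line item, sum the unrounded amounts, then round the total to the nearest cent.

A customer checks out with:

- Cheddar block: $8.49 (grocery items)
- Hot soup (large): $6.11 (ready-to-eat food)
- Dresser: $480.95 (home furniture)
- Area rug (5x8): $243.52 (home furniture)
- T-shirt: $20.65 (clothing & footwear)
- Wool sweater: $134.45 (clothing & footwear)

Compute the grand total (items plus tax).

$956.45

Cheddar block $8.49: grocery items → 0% → $0.00
Hot soup (large) $6.11: ready-to-eat food → 9% → $0.5499
Dresser $480.95: home furniture → 7.5% → $36.07125
Area rug (5x8) $243.52: home furniture → 7.5% → $18.264
T-shirt $20.65: clothing & footwear, under $50.00 → 0% → $0.00
Wool sweater $134.45: clothing & footwear, $50.00 or more → 5.5% → $7.39475
Subtotal = $894.17; unrounded tax = $62.2799 → $62.28; total due = $956.45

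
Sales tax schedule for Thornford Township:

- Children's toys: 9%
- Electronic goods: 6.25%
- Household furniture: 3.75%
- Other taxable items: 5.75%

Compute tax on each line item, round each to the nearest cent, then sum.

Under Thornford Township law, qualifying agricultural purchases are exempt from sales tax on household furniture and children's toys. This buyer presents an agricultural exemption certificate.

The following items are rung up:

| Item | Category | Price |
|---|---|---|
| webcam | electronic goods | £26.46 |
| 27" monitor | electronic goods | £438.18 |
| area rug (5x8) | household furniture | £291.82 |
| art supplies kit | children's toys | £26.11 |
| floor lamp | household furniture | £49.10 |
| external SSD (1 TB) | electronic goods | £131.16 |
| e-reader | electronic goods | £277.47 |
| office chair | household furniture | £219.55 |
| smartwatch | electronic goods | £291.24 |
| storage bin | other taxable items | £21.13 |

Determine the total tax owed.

Webcam £26.46: electronic goods → 6.25% → £1.65
27" monitor £438.18: electronic goods → 6.25% → £27.39
Area rug (5x8) £291.82: household furniture, buyer-exempt → 0% → £0.00
Art supplies kit £26.11: children's toys, buyer-exempt → 0% → £0.00
Floor lamp £49.10: household furniture, buyer-exempt → 0% → £0.00
External SSD (1 TB) £131.16: electronic goods → 6.25% → £8.20
E-reader £277.47: electronic goods → 6.25% → £17.34
Office chair £219.55: household furniture, buyer-exempt → 0% → £0.00
Smartwatch £291.24: electronic goods → 6.25% → £18.20
Storage bin £21.13: other taxable items → 5.75% → £1.21
Total tax = £1.65 + £27.39 + £8.20 + £17.34 + £18.20 + £1.21 = £73.99

£73.99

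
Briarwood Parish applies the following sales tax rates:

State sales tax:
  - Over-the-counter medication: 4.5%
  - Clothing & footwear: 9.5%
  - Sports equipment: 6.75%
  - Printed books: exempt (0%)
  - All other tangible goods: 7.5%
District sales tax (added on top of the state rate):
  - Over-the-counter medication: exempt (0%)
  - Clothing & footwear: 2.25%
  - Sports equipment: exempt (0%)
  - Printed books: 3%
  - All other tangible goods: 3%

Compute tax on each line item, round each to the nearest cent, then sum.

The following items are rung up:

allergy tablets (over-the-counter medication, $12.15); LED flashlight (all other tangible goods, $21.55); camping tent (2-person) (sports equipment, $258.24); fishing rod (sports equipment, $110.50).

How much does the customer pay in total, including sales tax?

$430.14

Allergy tablets $12.15: over-the-counter medication → 4.5% + 0% district = 4.5% → $0.55
LED flashlight $21.55: all other tangible goods → 7.5% + 3% district = 10.5% → $2.26
Camping tent (2-person) $258.24: sports equipment → 6.75% + 0% district = 6.75% → $17.43
Fishing rod $110.50: sports equipment → 6.75% + 0% district = 6.75% → $7.46
Subtotal = $402.44; tax = $27.70; total due = $430.14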